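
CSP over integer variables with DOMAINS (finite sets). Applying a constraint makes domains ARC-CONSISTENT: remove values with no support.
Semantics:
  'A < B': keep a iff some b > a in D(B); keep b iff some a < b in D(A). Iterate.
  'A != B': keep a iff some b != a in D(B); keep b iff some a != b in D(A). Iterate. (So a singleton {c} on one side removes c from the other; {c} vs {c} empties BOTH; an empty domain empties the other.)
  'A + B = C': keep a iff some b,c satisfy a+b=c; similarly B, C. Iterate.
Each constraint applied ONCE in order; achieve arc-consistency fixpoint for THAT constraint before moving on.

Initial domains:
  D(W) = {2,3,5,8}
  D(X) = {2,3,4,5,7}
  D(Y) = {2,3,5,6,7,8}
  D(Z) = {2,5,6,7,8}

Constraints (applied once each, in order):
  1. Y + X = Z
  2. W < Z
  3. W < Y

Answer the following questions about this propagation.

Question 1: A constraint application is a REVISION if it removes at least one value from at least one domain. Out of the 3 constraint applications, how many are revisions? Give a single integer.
Constraint 1 (Y + X = Z) on D(Y)={2,3,5,6,7,8} D(X)={2,3,4,5,7} D(Z)={2,5,6,7,8}: Y {2,3,5,6,7,8}->{2,3,5,6}; X {2,3,4,5,7}->{2,3,4,5}; Z {2,5,6,7,8}->{5,6,7,8} => REVISION
Constraint 2 (W < Z) on D(W)={2,3,5,8} D(Z)={5,6,7,8}: W {2,3,5,8}->{2,3,5} => REVISION
Constraint 3 (W < Y) on D(W)={2,3,5} D(Y)={2,3,5,6}: Y {2,3,5,6}->{3,5,6} => REVISION
Total revisions = 3

Answer: 3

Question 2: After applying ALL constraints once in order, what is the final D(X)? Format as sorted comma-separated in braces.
Answer: {2,3,4,5}

Derivation:
Constraint 1 (Y + X = Z) on D(Y)={2,3,5,6,7,8} D(X)={2,3,4,5,7} D(Z)={2,5,6,7,8}: Y {2,3,5,6,7,8}->{2,3,5,6}; X {2,3,4,5,7}->{2,3,4,5}; Z {2,5,6,7,8}->{5,6,7,8}
Constraint 2 (W < Z) on D(W)={2,3,5,8} D(Z)={5,6,7,8}: W {2,3,5,8}->{2,3,5}
Constraint 3 (W < Y) on D(W)={2,3,5} D(Y)={2,3,5,6}: Y {2,3,5,6}->{3,5,6}
So after all 3 constraints: D(X) = {2,3,4,5}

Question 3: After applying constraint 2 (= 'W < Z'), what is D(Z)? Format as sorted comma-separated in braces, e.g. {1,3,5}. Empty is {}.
Answer: {5,6,7,8}

Derivation:
Constraint 1 (Y + X = Z) on D(Y)={2,3,5,6,7,8} D(X)={2,3,4,5,7} D(Z)={2,5,6,7,8}: Y {2,3,5,6,7,8}->{2,3,5,6}; X {2,3,4,5,7}->{2,3,4,5}; Z {2,5,6,7,8}->{5,6,7,8}
Constraint 2 (W < Z) on D(W)={2,3,5,8} D(Z)={5,6,7,8}: W {2,3,5,8}->{2,3,5}
So after constraint 2: D(Z) = {5,6,7,8}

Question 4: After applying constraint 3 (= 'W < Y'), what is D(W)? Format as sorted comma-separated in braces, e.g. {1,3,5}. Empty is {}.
Answer: {2,3,5}

Derivation:
Constraint 1 (Y + X = Z) on D(Y)={2,3,5,6,7,8} D(X)={2,3,4,5,7} D(Z)={2,5,6,7,8}: Y {2,3,5,6,7,8}->{2,3,5,6}; X {2,3,4,5,7}->{2,3,4,5}; Z {2,5,6,7,8}->{5,6,7,8}
Constraint 2 (W < Z) on D(W)={2,3,5,8} D(Z)={5,6,7,8}: W {2,3,5,8}->{2,3,5}
Constraint 3 (W < Y) on D(W)={2,3,5} D(Y)={2,3,5,6}: Y {2,3,5,6}->{3,5,6}
So after constraint 3: D(W) = {2,3,5}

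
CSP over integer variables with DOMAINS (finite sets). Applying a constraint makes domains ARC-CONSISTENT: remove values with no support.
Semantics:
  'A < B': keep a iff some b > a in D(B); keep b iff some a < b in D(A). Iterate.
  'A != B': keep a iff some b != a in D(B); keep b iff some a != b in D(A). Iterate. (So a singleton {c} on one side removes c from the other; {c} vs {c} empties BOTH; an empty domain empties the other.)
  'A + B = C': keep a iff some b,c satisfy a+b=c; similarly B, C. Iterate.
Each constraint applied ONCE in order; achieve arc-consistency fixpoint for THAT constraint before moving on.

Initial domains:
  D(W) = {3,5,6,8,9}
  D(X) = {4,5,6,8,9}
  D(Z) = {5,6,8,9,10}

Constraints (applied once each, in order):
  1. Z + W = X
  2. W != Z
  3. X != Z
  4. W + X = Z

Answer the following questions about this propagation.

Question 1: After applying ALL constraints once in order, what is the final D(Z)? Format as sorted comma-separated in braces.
Answer: {}

Derivation:
Constraint 1 (Z + W = X) on D(Z)={5,6,8,9,10} D(W)={3,5,6,8,9} D(X)={4,5,6,8,9}: Z {5,6,8,9,10}->{5,6}; W {3,5,6,8,9}->{3}; X {4,5,6,8,9}->{8,9}
Constraint 2 (W != Z) on D(W)={3} D(Z)={5,6}: no change
Constraint 3 (X != Z) on D(X)={8,9} D(Z)={5,6}: no change
Constraint 4 (W + X = Z) on D(W)={3} D(X)={8,9} D(Z)={5,6}: W {3}->{}; X {8,9}->{}; Z {5,6}->{}
So after all 4 constraints: D(Z) = {}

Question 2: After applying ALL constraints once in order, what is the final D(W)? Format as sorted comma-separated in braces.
Constraint 1 (Z + W = X) on D(Z)={5,6,8,9,10} D(W)={3,5,6,8,9} D(X)={4,5,6,8,9}: Z {5,6,8,9,10}->{5,6}; W {3,5,6,8,9}->{3}; X {4,5,6,8,9}->{8,9}
Constraint 2 (W != Z) on D(W)={3} D(Z)={5,6}: no change
Constraint 3 (X != Z) on D(X)={8,9} D(Z)={5,6}: no change
Constraint 4 (W + X = Z) on D(W)={3} D(X)={8,9} D(Z)={5,6}: W {3}->{}; X {8,9}->{}; Z {5,6}->{}
So after all 4 constraints: D(W) = {}

Answer: {}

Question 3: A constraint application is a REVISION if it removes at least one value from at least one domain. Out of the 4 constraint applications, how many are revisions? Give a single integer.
Constraint 1 (Z + W = X) on D(Z)={5,6,8,9,10} D(W)={3,5,6,8,9} D(X)={4,5,6,8,9}: Z {5,6,8,9,10}->{5,6}; W {3,5,6,8,9}->{3}; X {4,5,6,8,9}->{8,9} => REVISION
Constraint 2 (W != Z) on D(W)={3} D(Z)={5,6}: no change => not a revision
Constraint 3 (X != Z) on D(X)={8,9} D(Z)={5,6}: no change => not a revision
Constraint 4 (W + X = Z) on D(W)={3} D(X)={8,9} D(Z)={5,6}: W {3}->{}; X {8,9}->{}; Z {5,6}->{} => REVISION
Total revisions = 2

Answer: 2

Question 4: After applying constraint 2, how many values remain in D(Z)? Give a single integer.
Answer: 2

Derivation:
Constraint 1 (Z + W = X) on D(Z)={5,6,8,9,10} D(W)={3,5,6,8,9} D(X)={4,5,6,8,9}: Z {5,6,8,9,10}->{5,6}; W {3,5,6,8,9}->{3}; X {4,5,6,8,9}->{8,9}
Constraint 2 (W != Z) on D(W)={3} D(Z)={5,6}: no change
So after constraint 2: D(Z)={5,6}, size = 2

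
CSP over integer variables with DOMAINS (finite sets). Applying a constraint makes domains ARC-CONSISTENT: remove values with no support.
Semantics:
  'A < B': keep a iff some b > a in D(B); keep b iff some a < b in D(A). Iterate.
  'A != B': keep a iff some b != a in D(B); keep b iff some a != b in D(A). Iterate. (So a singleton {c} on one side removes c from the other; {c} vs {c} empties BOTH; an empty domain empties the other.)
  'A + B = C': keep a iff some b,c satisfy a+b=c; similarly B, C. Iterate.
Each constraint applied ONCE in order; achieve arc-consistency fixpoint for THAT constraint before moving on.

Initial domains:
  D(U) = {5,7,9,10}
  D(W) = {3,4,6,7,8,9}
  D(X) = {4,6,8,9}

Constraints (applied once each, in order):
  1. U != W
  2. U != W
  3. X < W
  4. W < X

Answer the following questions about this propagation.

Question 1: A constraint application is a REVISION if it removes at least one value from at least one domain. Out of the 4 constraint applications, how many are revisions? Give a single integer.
Constraint 1 (U != W) on D(U)={5,7,9,10} D(W)={3,4,6,7,8,9}: no change => not a revision
Constraint 2 (U != W) on D(U)={5,7,9,10} D(W)={3,4,6,7,8,9}: no change => not a revision
Constraint 3 (X < W) on D(X)={4,6,8,9} D(W)={3,4,6,7,8,9}: X {4,6,8,9}->{4,6,8}; W {3,4,6,7,8,9}->{6,7,8,9} => REVISION
Constraint 4 (W < X) on D(W)={6,7,8,9} D(X)={4,6,8}: W {6,7,8,9}->{6,7}; X {4,6,8}->{8} => REVISION
Total revisions = 2

Answer: 2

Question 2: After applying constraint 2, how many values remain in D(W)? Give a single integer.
Answer: 6

Derivation:
Constraint 1 (U != W) on D(U)={5,7,9,10} D(W)={3,4,6,7,8,9}: no change
Constraint 2 (U != W) on D(U)={5,7,9,10} D(W)={3,4,6,7,8,9}: no change
So after constraint 2: D(W)={3,4,6,7,8,9}, size = 6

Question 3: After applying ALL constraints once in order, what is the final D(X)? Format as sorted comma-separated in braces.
Answer: {8}

Derivation:
Constraint 1 (U != W) on D(U)={5,7,9,10} D(W)={3,4,6,7,8,9}: no change
Constraint 2 (U != W) on D(U)={5,7,9,10} D(W)={3,4,6,7,8,9}: no change
Constraint 3 (X < W) on D(X)={4,6,8,9} D(W)={3,4,6,7,8,9}: X {4,6,8,9}->{4,6,8}; W {3,4,6,7,8,9}->{6,7,8,9}
Constraint 4 (W < X) on D(W)={6,7,8,9} D(X)={4,6,8}: W {6,7,8,9}->{6,7}; X {4,6,8}->{8}
So after all 4 constraints: D(X) = {8}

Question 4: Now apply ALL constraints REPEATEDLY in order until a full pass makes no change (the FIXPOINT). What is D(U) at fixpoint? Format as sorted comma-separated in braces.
pass 0 (initial): D(U)={5,7,9,10}
pass 1: W {3,4,6,7,8,9}->{6,7}; X {4,6,8,9}->{8}
pass 2: W {6,7}->{}; X {8}->{}
pass 3: U {5,7,9,10}->{}
pass 4: no change
Fixpoint after 4 passes: D(U) = {}

Answer: {}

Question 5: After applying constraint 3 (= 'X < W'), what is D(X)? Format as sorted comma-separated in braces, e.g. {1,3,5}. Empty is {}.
Answer: {4,6,8}

Derivation:
Constraint 1 (U != W) on D(U)={5,7,9,10} D(W)={3,4,6,7,8,9}: no change
Constraint 2 (U != W) on D(U)={5,7,9,10} D(W)={3,4,6,7,8,9}: no change
Constraint 3 (X < W) on D(X)={4,6,8,9} D(W)={3,4,6,7,8,9}: X {4,6,8,9}->{4,6,8}; W {3,4,6,7,8,9}->{6,7,8,9}
So after constraint 3: D(X) = {4,6,8}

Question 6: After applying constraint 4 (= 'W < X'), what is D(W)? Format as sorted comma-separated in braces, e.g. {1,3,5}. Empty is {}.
Answer: {6,7}

Derivation:
Constraint 1 (U != W) on D(U)={5,7,9,10} D(W)={3,4,6,7,8,9}: no change
Constraint 2 (U != W) on D(U)={5,7,9,10} D(W)={3,4,6,7,8,9}: no change
Constraint 3 (X < W) on D(X)={4,6,8,9} D(W)={3,4,6,7,8,9}: X {4,6,8,9}->{4,6,8}; W {3,4,6,7,8,9}->{6,7,8,9}
Constraint 4 (W < X) on D(W)={6,7,8,9} D(X)={4,6,8}: W {6,7,8,9}->{6,7}; X {4,6,8}->{8}
So after constraint 4: D(W) = {6,7}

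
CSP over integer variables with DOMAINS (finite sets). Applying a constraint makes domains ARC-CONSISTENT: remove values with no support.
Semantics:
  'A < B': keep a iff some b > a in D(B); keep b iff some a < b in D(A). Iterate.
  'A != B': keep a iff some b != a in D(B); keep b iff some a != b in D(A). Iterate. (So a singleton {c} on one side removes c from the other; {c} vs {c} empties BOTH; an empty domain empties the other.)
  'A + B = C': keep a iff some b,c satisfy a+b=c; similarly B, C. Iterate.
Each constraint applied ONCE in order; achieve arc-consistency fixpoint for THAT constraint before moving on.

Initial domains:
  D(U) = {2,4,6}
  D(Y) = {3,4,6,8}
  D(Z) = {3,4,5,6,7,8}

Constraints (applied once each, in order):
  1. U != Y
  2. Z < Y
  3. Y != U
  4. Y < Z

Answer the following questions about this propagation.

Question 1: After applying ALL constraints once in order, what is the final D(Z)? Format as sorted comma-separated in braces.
Constraint 1 (U != Y) on D(U)={2,4,6} D(Y)={3,4,6,8}: no change
Constraint 2 (Z < Y) on D(Z)={3,4,5,6,7,8} D(Y)={3,4,6,8}: Z {3,4,5,6,7,8}->{3,4,5,6,7}; Y {3,4,6,8}->{4,6,8}
Constraint 3 (Y != U) on D(Y)={4,6,8} D(U)={2,4,6}: no change
Constraint 4 (Y < Z) on D(Y)={4,6,8} D(Z)={3,4,5,6,7}: Y {4,6,8}->{4,6}; Z {3,4,5,6,7}->{5,6,7}
So after all 4 constraints: D(Z) = {5,6,7}

Answer: {5,6,7}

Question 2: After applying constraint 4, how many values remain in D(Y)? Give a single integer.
Answer: 2

Derivation:
Constraint 1 (U != Y) on D(U)={2,4,6} D(Y)={3,4,6,8}: no change
Constraint 2 (Z < Y) on D(Z)={3,4,5,6,7,8} D(Y)={3,4,6,8}: Z {3,4,5,6,7,8}->{3,4,5,6,7}; Y {3,4,6,8}->{4,6,8}
Constraint 3 (Y != U) on D(Y)={4,6,8} D(U)={2,4,6}: no change
Constraint 4 (Y < Z) on D(Y)={4,6,8} D(Z)={3,4,5,6,7}: Y {4,6,8}->{4,6}; Z {3,4,5,6,7}->{5,6,7}
So after constraint 4: D(Y)={4,6}, size = 2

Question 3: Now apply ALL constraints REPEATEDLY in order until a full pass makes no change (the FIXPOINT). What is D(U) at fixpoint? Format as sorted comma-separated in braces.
Answer: {}

Derivation:
pass 0 (initial): D(U)={2,4,6}
pass 1: Y {3,4,6,8}->{4,6}; Z {3,4,5,6,7,8}->{5,6,7}
pass 2: U {2,4,6}->{2,4}; Y {4,6}->{}; Z {5,6,7}->{}
pass 3: U {2,4}->{}
pass 4: no change
Fixpoint after 4 passes: D(U) = {}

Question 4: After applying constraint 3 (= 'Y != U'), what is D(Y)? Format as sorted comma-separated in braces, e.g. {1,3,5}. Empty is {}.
Constraint 1 (U != Y) on D(U)={2,4,6} D(Y)={3,4,6,8}: no change
Constraint 2 (Z < Y) on D(Z)={3,4,5,6,7,8} D(Y)={3,4,6,8}: Z {3,4,5,6,7,8}->{3,4,5,6,7}; Y {3,4,6,8}->{4,6,8}
Constraint 3 (Y != U) on D(Y)={4,6,8} D(U)={2,4,6}: no change
So after constraint 3: D(Y) = {4,6,8}

Answer: {4,6,8}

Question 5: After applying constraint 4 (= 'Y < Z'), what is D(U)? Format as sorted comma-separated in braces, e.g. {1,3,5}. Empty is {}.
Constraint 1 (U != Y) on D(U)={2,4,6} D(Y)={3,4,6,8}: no change
Constraint 2 (Z < Y) on D(Z)={3,4,5,6,7,8} D(Y)={3,4,6,8}: Z {3,4,5,6,7,8}->{3,4,5,6,7}; Y {3,4,6,8}->{4,6,8}
Constraint 3 (Y != U) on D(Y)={4,6,8} D(U)={2,4,6}: no change
Constraint 4 (Y < Z) on D(Y)={4,6,8} D(Z)={3,4,5,6,7}: Y {4,6,8}->{4,6}; Z {3,4,5,6,7}->{5,6,7}
So after constraint 4: D(U) = {2,4,6}

Answer: {2,4,6}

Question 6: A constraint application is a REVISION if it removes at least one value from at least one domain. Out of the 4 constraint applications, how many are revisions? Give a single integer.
Constraint 1 (U != Y) on D(U)={2,4,6} D(Y)={3,4,6,8}: no change => not a revision
Constraint 2 (Z < Y) on D(Z)={3,4,5,6,7,8} D(Y)={3,4,6,8}: Z {3,4,5,6,7,8}->{3,4,5,6,7}; Y {3,4,6,8}->{4,6,8} => REVISION
Constraint 3 (Y != U) on D(Y)={4,6,8} D(U)={2,4,6}: no change => not a revision
Constraint 4 (Y < Z) on D(Y)={4,6,8} D(Z)={3,4,5,6,7}: Y {4,6,8}->{4,6}; Z {3,4,5,6,7}->{5,6,7} => REVISION
Total revisions = 2

Answer: 2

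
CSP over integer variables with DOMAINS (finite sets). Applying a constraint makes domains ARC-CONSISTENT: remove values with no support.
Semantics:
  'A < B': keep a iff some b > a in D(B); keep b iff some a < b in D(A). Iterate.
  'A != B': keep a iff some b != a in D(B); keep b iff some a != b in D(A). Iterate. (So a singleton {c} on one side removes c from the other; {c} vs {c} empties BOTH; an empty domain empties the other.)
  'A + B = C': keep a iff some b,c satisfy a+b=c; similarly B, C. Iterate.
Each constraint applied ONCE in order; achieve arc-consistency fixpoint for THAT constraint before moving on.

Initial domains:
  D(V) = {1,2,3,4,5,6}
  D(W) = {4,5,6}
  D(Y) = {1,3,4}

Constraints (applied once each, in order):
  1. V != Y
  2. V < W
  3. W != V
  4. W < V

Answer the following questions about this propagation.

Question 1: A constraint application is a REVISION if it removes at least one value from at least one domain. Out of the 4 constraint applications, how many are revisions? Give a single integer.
Answer: 2

Derivation:
Constraint 1 (V != Y) on D(V)={1,2,3,4,5,6} D(Y)={1,3,4}: no change => not a revision
Constraint 2 (V < W) on D(V)={1,2,3,4,5,6} D(W)={4,5,6}: V {1,2,3,4,5,6}->{1,2,3,4,5} => REVISION
Constraint 3 (W != V) on D(W)={4,5,6} D(V)={1,2,3,4,5}: no change => not a revision
Constraint 4 (W < V) on D(W)={4,5,6} D(V)={1,2,3,4,5}: W {4,5,6}->{4}; V {1,2,3,4,5}->{5} => REVISION
Total revisions = 2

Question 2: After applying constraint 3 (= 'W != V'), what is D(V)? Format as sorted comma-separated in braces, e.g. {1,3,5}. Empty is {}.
Answer: {1,2,3,4,5}

Derivation:
Constraint 1 (V != Y) on D(V)={1,2,3,4,5,6} D(Y)={1,3,4}: no change
Constraint 2 (V < W) on D(V)={1,2,3,4,5,6} D(W)={4,5,6}: V {1,2,3,4,5,6}->{1,2,3,4,5}
Constraint 3 (W != V) on D(W)={4,5,6} D(V)={1,2,3,4,5}: no change
So after constraint 3: D(V) = {1,2,3,4,5}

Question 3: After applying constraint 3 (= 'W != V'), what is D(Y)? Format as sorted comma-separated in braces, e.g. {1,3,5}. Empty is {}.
Constraint 1 (V != Y) on D(V)={1,2,3,4,5,6} D(Y)={1,3,4}: no change
Constraint 2 (V < W) on D(V)={1,2,3,4,5,6} D(W)={4,5,6}: V {1,2,3,4,5,6}->{1,2,3,4,5}
Constraint 3 (W != V) on D(W)={4,5,6} D(V)={1,2,3,4,5}: no change
So after constraint 3: D(Y) = {1,3,4}

Answer: {1,3,4}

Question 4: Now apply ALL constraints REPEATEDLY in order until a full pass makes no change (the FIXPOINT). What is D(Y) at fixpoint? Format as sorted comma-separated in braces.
Answer: {}

Derivation:
pass 0 (initial): D(Y)={1,3,4}
pass 1: V {1,2,3,4,5,6}->{5}; W {4,5,6}->{4}
pass 2: V {5}->{}; W {4}->{}
pass 3: Y {1,3,4}->{}
pass 4: no change
Fixpoint after 4 passes: D(Y) = {}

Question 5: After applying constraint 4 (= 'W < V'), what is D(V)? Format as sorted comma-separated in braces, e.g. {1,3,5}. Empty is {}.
Constraint 1 (V != Y) on D(V)={1,2,3,4,5,6} D(Y)={1,3,4}: no change
Constraint 2 (V < W) on D(V)={1,2,3,4,5,6} D(W)={4,5,6}: V {1,2,3,4,5,6}->{1,2,3,4,5}
Constraint 3 (W != V) on D(W)={4,5,6} D(V)={1,2,3,4,5}: no change
Constraint 4 (W < V) on D(W)={4,5,6} D(V)={1,2,3,4,5}: W {4,5,6}->{4}; V {1,2,3,4,5}->{5}
So after constraint 4: D(V) = {5}

Answer: {5}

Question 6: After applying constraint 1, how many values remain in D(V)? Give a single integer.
Answer: 6

Derivation:
Constraint 1 (V != Y) on D(V)={1,2,3,4,5,6} D(Y)={1,3,4}: no change
So after constraint 1: D(V)={1,2,3,4,5,6}, size = 6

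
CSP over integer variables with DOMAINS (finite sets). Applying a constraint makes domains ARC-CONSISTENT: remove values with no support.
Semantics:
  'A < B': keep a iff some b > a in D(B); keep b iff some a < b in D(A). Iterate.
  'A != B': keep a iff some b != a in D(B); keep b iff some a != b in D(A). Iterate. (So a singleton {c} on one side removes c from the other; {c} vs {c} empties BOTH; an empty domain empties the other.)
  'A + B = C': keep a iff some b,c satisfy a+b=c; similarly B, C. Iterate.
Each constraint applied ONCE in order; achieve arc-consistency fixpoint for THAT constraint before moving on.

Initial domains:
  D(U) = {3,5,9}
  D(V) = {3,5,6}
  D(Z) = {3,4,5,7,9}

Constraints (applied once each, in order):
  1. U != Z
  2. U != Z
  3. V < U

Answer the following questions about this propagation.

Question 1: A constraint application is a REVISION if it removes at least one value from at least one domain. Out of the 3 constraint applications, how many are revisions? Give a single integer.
Answer: 1

Derivation:
Constraint 1 (U != Z) on D(U)={3,5,9} D(Z)={3,4,5,7,9}: no change => not a revision
Constraint 2 (U != Z) on D(U)={3,5,9} D(Z)={3,4,5,7,9}: no change => not a revision
Constraint 3 (V < U) on D(V)={3,5,6} D(U)={3,5,9}: U {3,5,9}->{5,9} => REVISION
Total revisions = 1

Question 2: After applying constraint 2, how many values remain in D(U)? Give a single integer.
Answer: 3

Derivation:
Constraint 1 (U != Z) on D(U)={3,5,9} D(Z)={3,4,5,7,9}: no change
Constraint 2 (U != Z) on D(U)={3,5,9} D(Z)={3,4,5,7,9}: no change
So after constraint 2: D(U)={3,5,9}, size = 3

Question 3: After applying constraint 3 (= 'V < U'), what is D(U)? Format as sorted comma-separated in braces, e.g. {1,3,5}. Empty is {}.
Answer: {5,9}

Derivation:
Constraint 1 (U != Z) on D(U)={3,5,9} D(Z)={3,4,5,7,9}: no change
Constraint 2 (U != Z) on D(U)={3,5,9} D(Z)={3,4,5,7,9}: no change
Constraint 3 (V < U) on D(V)={3,5,6} D(U)={3,5,9}: U {3,5,9}->{5,9}
So after constraint 3: D(U) = {5,9}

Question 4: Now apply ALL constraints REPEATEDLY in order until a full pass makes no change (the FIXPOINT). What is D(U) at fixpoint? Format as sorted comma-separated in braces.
pass 0 (initial): D(U)={3,5,9}
pass 1: U {3,5,9}->{5,9}
pass 2: no change
Fixpoint after 2 passes: D(U) = {5,9}

Answer: {5,9}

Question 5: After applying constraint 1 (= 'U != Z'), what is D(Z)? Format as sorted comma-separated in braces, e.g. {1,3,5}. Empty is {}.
Answer: {3,4,5,7,9}

Derivation:
Constraint 1 (U != Z) on D(U)={3,5,9} D(Z)={3,4,5,7,9}: no change
So after constraint 1: D(Z) = {3,4,5,7,9}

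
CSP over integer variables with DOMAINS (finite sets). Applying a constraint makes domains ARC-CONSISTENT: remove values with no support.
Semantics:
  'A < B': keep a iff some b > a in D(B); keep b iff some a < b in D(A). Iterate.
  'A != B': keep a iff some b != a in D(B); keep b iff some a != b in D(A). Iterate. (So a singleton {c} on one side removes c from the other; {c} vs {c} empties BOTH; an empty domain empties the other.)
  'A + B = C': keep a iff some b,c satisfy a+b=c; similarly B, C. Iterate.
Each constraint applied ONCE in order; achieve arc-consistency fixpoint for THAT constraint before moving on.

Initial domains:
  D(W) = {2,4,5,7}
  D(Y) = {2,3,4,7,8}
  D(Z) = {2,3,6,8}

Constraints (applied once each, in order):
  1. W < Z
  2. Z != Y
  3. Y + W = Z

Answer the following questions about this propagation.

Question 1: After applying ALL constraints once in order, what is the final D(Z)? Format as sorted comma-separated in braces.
Answer: {6,8}

Derivation:
Constraint 1 (W < Z) on D(W)={2,4,5,7} D(Z)={2,3,6,8}: Z {2,3,6,8}->{3,6,8}
Constraint 2 (Z != Y) on D(Z)={3,6,8} D(Y)={2,3,4,7,8}: no change
Constraint 3 (Y + W = Z) on D(Y)={2,3,4,7,8} D(W)={2,4,5,7} D(Z)={3,6,8}: Y {2,3,4,7,8}->{2,3,4}; W {2,4,5,7}->{2,4,5}; Z {3,6,8}->{6,8}
So after all 3 constraints: D(Z) = {6,8}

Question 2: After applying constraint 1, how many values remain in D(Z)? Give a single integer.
Answer: 3

Derivation:
Constraint 1 (W < Z) on D(W)={2,4,5,7} D(Z)={2,3,6,8}: Z {2,3,6,8}->{3,6,8}
So after constraint 1: D(Z)={3,6,8}, size = 3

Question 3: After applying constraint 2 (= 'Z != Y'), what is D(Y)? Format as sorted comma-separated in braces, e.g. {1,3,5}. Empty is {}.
Answer: {2,3,4,7,8}

Derivation:
Constraint 1 (W < Z) on D(W)={2,4,5,7} D(Z)={2,3,6,8}: Z {2,3,6,8}->{3,6,8}
Constraint 2 (Z != Y) on D(Z)={3,6,8} D(Y)={2,3,4,7,8}: no change
So after constraint 2: D(Y) = {2,3,4,7,8}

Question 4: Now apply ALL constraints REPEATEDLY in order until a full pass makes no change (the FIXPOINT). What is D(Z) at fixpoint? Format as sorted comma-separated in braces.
Answer: {6,8}

Derivation:
pass 0 (initial): D(Z)={2,3,6,8}
pass 1: W {2,4,5,7}->{2,4,5}; Y {2,3,4,7,8}->{2,3,4}; Z {2,3,6,8}->{6,8}
pass 2: no change
Fixpoint after 2 passes: D(Z) = {6,8}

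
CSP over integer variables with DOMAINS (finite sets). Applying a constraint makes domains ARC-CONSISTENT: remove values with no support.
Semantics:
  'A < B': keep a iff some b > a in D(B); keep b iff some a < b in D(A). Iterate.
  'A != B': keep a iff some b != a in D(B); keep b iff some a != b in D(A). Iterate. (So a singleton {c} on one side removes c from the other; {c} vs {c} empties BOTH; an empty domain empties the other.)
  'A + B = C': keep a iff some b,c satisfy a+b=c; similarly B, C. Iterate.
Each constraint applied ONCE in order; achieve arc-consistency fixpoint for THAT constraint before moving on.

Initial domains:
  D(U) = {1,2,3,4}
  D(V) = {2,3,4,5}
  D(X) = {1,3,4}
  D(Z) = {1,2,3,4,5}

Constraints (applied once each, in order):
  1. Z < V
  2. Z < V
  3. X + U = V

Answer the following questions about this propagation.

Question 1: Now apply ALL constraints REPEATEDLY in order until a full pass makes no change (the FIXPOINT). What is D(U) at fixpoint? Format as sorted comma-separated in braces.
Answer: {1,2,3,4}

Derivation:
pass 0 (initial): D(U)={1,2,3,4}
pass 1: Z {1,2,3,4,5}->{1,2,3,4}
pass 2: no change
Fixpoint after 2 passes: D(U) = {1,2,3,4}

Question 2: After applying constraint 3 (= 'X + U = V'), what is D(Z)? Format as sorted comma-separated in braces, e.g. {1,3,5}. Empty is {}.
Answer: {1,2,3,4}

Derivation:
Constraint 1 (Z < V) on D(Z)={1,2,3,4,5} D(V)={2,3,4,5}: Z {1,2,3,4,5}->{1,2,3,4}
Constraint 2 (Z < V) on D(Z)={1,2,3,4} D(V)={2,3,4,5}: no change
Constraint 3 (X + U = V) on D(X)={1,3,4} D(U)={1,2,3,4} D(V)={2,3,4,5}: no change
So after constraint 3: D(Z) = {1,2,3,4}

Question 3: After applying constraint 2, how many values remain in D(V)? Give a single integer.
Constraint 1 (Z < V) on D(Z)={1,2,3,4,5} D(V)={2,3,4,5}: Z {1,2,3,4,5}->{1,2,3,4}
Constraint 2 (Z < V) on D(Z)={1,2,3,4} D(V)={2,3,4,5}: no change
So after constraint 2: D(V)={2,3,4,5}, size = 4

Answer: 4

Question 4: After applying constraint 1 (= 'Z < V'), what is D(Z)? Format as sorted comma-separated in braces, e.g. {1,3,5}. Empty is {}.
Constraint 1 (Z < V) on D(Z)={1,2,3,4,5} D(V)={2,3,4,5}: Z {1,2,3,4,5}->{1,2,3,4}
So after constraint 1: D(Z) = {1,2,3,4}

Answer: {1,2,3,4}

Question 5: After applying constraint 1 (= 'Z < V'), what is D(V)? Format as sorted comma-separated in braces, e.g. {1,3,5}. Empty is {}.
Constraint 1 (Z < V) on D(Z)={1,2,3,4,5} D(V)={2,3,4,5}: Z {1,2,3,4,5}->{1,2,3,4}
So after constraint 1: D(V) = {2,3,4,5}

Answer: {2,3,4,5}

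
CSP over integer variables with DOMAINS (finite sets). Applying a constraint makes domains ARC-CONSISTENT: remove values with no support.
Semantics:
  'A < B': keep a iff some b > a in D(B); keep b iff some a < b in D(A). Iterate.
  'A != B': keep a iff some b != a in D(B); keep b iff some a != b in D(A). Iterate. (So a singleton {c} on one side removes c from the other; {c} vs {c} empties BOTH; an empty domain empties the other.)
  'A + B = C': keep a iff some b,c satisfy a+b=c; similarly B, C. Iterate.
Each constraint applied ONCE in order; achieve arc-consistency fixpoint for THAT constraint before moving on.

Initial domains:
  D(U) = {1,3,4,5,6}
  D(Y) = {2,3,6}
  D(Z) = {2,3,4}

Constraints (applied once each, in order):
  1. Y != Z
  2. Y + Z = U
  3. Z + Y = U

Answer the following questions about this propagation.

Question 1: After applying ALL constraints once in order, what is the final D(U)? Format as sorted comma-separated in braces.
Answer: {4,5,6}

Derivation:
Constraint 1 (Y != Z) on D(Y)={2,3,6} D(Z)={2,3,4}: no change
Constraint 2 (Y + Z = U) on D(Y)={2,3,6} D(Z)={2,3,4} D(U)={1,3,4,5,6}: Y {2,3,6}->{2,3}; U {1,3,4,5,6}->{4,5,6}
Constraint 3 (Z + Y = U) on D(Z)={2,3,4} D(Y)={2,3} D(U)={4,5,6}: no change
So after all 3 constraints: D(U) = {4,5,6}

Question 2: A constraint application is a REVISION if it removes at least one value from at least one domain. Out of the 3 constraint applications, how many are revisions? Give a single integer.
Constraint 1 (Y != Z) on D(Y)={2,3,6} D(Z)={2,3,4}: no change => not a revision
Constraint 2 (Y + Z = U) on D(Y)={2,3,6} D(Z)={2,3,4} D(U)={1,3,4,5,6}: Y {2,3,6}->{2,3}; U {1,3,4,5,6}->{4,5,6} => REVISION
Constraint 3 (Z + Y = U) on D(Z)={2,3,4} D(Y)={2,3} D(U)={4,5,6}: no change => not a revision
Total revisions = 1

Answer: 1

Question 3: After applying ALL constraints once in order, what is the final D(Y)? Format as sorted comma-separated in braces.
Answer: {2,3}

Derivation:
Constraint 1 (Y != Z) on D(Y)={2,3,6} D(Z)={2,3,4}: no change
Constraint 2 (Y + Z = U) on D(Y)={2,3,6} D(Z)={2,3,4} D(U)={1,3,4,5,6}: Y {2,3,6}->{2,3}; U {1,3,4,5,6}->{4,5,6}
Constraint 3 (Z + Y = U) on D(Z)={2,3,4} D(Y)={2,3} D(U)={4,5,6}: no change
So after all 3 constraints: D(Y) = {2,3}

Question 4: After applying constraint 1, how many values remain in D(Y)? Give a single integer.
Constraint 1 (Y != Z) on D(Y)={2,3,6} D(Z)={2,3,4}: no change
So after constraint 1: D(Y)={2,3,6}, size = 3

Answer: 3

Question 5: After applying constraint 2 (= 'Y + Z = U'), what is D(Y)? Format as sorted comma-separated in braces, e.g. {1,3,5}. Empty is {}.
Constraint 1 (Y != Z) on D(Y)={2,3,6} D(Z)={2,3,4}: no change
Constraint 2 (Y + Z = U) on D(Y)={2,3,6} D(Z)={2,3,4} D(U)={1,3,4,5,6}: Y {2,3,6}->{2,3}; U {1,3,4,5,6}->{4,5,6}
So after constraint 2: D(Y) = {2,3}

Answer: {2,3}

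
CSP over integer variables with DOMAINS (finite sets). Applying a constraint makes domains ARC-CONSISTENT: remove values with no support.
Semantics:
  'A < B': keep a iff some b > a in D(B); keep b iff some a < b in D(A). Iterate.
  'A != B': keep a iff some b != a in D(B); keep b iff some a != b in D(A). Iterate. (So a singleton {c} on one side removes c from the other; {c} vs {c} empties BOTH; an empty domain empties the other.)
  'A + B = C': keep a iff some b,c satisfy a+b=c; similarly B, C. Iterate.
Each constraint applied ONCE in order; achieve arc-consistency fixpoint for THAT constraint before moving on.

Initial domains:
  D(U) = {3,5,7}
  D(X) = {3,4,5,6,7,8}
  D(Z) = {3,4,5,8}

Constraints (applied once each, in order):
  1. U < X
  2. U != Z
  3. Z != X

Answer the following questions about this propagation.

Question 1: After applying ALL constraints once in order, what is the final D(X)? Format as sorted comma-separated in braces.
Constraint 1 (U < X) on D(U)={3,5,7} D(X)={3,4,5,6,7,8}: X {3,4,5,6,7,8}->{4,5,6,7,8}
Constraint 2 (U != Z) on D(U)={3,5,7} D(Z)={3,4,5,8}: no change
Constraint 3 (Z != X) on D(Z)={3,4,5,8} D(X)={4,5,6,7,8}: no change
So after all 3 constraints: D(X) = {4,5,6,7,8}

Answer: {4,5,6,7,8}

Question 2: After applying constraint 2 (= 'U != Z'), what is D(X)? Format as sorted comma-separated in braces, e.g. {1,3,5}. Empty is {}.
Answer: {4,5,6,7,8}

Derivation:
Constraint 1 (U < X) on D(U)={3,5,7} D(X)={3,4,5,6,7,8}: X {3,4,5,6,7,8}->{4,5,6,7,8}
Constraint 2 (U != Z) on D(U)={3,5,7} D(Z)={3,4,5,8}: no change
So after constraint 2: D(X) = {4,5,6,7,8}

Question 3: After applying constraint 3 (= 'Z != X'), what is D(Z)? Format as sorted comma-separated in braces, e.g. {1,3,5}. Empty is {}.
Answer: {3,4,5,8}

Derivation:
Constraint 1 (U < X) on D(U)={3,5,7} D(X)={3,4,5,6,7,8}: X {3,4,5,6,7,8}->{4,5,6,7,8}
Constraint 2 (U != Z) on D(U)={3,5,7} D(Z)={3,4,5,8}: no change
Constraint 3 (Z != X) on D(Z)={3,4,5,8} D(X)={4,5,6,7,8}: no change
So after constraint 3: D(Z) = {3,4,5,8}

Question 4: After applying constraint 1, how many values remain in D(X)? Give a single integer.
Constraint 1 (U < X) on D(U)={3,5,7} D(X)={3,4,5,6,7,8}: X {3,4,5,6,7,8}->{4,5,6,7,8}
So after constraint 1: D(X)={4,5,6,7,8}, size = 5

Answer: 5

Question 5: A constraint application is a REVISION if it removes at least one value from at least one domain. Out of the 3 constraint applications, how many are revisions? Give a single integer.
Answer: 1

Derivation:
Constraint 1 (U < X) on D(U)={3,5,7} D(X)={3,4,5,6,7,8}: X {3,4,5,6,7,8}->{4,5,6,7,8} => REVISION
Constraint 2 (U != Z) on D(U)={3,5,7} D(Z)={3,4,5,8}: no change => not a revision
Constraint 3 (Z != X) on D(Z)={3,4,5,8} D(X)={4,5,6,7,8}: no change => not a revision
Total revisions = 1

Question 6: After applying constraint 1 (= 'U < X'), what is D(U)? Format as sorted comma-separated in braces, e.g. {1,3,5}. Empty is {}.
Constraint 1 (U < X) on D(U)={3,5,7} D(X)={3,4,5,6,7,8}: X {3,4,5,6,7,8}->{4,5,6,7,8}
So after constraint 1: D(U) = {3,5,7}

Answer: {3,5,7}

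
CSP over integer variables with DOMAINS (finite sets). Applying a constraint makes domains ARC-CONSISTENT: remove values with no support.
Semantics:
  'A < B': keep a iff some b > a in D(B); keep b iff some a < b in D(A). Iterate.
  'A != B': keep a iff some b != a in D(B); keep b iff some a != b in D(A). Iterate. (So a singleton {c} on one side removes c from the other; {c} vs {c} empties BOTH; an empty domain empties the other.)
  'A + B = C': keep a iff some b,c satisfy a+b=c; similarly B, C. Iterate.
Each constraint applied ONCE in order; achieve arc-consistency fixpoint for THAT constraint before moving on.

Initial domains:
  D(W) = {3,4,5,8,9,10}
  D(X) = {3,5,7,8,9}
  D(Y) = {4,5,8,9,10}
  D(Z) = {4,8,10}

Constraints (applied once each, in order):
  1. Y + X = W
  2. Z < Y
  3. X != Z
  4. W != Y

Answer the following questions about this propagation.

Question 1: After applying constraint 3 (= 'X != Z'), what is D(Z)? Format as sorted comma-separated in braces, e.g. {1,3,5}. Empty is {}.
Answer: {4}

Derivation:
Constraint 1 (Y + X = W) on D(Y)={4,5,8,9,10} D(X)={3,5,7,8,9} D(W)={3,4,5,8,9,10}: Y {4,5,8,9,10}->{4,5}; X {3,5,7,8,9}->{3,5}; W {3,4,5,8,9,10}->{8,9,10}
Constraint 2 (Z < Y) on D(Z)={4,8,10} D(Y)={4,5}: Z {4,8,10}->{4}; Y {4,5}->{5}
Constraint 3 (X != Z) on D(X)={3,5} D(Z)={4}: no change
So after constraint 3: D(Z) = {4}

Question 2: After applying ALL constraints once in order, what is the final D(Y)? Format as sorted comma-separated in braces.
Constraint 1 (Y + X = W) on D(Y)={4,5,8,9,10} D(X)={3,5,7,8,9} D(W)={3,4,5,8,9,10}: Y {4,5,8,9,10}->{4,5}; X {3,5,7,8,9}->{3,5}; W {3,4,5,8,9,10}->{8,9,10}
Constraint 2 (Z < Y) on D(Z)={4,8,10} D(Y)={4,5}: Z {4,8,10}->{4}; Y {4,5}->{5}
Constraint 3 (X != Z) on D(X)={3,5} D(Z)={4}: no change
Constraint 4 (W != Y) on D(W)={8,9,10} D(Y)={5}: no change
So after all 4 constraints: D(Y) = {5}

Answer: {5}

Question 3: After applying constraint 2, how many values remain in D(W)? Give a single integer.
Constraint 1 (Y + X = W) on D(Y)={4,5,8,9,10} D(X)={3,5,7,8,9} D(W)={3,4,5,8,9,10}: Y {4,5,8,9,10}->{4,5}; X {3,5,7,8,9}->{3,5}; W {3,4,5,8,9,10}->{8,9,10}
Constraint 2 (Z < Y) on D(Z)={4,8,10} D(Y)={4,5}: Z {4,8,10}->{4}; Y {4,5}->{5}
So after constraint 2: D(W)={8,9,10}, size = 3

Answer: 3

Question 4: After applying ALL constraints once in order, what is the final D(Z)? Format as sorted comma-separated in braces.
Constraint 1 (Y + X = W) on D(Y)={4,5,8,9,10} D(X)={3,5,7,8,9} D(W)={3,4,5,8,9,10}: Y {4,5,8,9,10}->{4,5}; X {3,5,7,8,9}->{3,5}; W {3,4,5,8,9,10}->{8,9,10}
Constraint 2 (Z < Y) on D(Z)={4,8,10} D(Y)={4,5}: Z {4,8,10}->{4}; Y {4,5}->{5}
Constraint 3 (X != Z) on D(X)={3,5} D(Z)={4}: no change
Constraint 4 (W != Y) on D(W)={8,9,10} D(Y)={5}: no change
So after all 4 constraints: D(Z) = {4}

Answer: {4}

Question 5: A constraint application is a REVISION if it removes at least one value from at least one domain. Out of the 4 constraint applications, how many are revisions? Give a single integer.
Constraint 1 (Y + X = W) on D(Y)={4,5,8,9,10} D(X)={3,5,7,8,9} D(W)={3,4,5,8,9,10}: Y {4,5,8,9,10}->{4,5}; X {3,5,7,8,9}->{3,5}; W {3,4,5,8,9,10}->{8,9,10} => REVISION
Constraint 2 (Z < Y) on D(Z)={4,8,10} D(Y)={4,5}: Z {4,8,10}->{4}; Y {4,5}->{5} => REVISION
Constraint 3 (X != Z) on D(X)={3,5} D(Z)={4}: no change => not a revision
Constraint 4 (W != Y) on D(W)={8,9,10} D(Y)={5}: no change => not a revision
Total revisions = 2

Answer: 2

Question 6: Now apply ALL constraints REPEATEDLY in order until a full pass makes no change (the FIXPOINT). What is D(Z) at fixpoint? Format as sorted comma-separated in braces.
Answer: {4}

Derivation:
pass 0 (initial): D(Z)={4,8,10}
pass 1: W {3,4,5,8,9,10}->{8,9,10}; X {3,5,7,8,9}->{3,5}; Y {4,5,8,9,10}->{5}; Z {4,8,10}->{4}
pass 2: W {8,9,10}->{8,10}
pass 3: no change
Fixpoint after 3 passes: D(Z) = {4}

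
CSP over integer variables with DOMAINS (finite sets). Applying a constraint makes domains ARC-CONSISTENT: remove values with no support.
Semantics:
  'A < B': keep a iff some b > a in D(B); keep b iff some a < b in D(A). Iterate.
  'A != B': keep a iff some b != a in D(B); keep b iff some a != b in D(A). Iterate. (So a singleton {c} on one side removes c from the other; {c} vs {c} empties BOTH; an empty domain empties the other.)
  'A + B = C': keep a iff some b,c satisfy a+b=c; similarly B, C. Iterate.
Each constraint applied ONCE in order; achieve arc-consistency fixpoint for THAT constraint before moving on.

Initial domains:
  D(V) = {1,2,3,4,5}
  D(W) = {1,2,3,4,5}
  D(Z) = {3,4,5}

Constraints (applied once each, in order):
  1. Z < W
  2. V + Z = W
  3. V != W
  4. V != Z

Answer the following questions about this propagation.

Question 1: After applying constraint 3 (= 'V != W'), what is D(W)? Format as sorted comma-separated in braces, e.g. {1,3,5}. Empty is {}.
Constraint 1 (Z < W) on D(Z)={3,4,5} D(W)={1,2,3,4,5}: Z {3,4,5}->{3,4}; W {1,2,3,4,5}->{4,5}
Constraint 2 (V + Z = W) on D(V)={1,2,3,4,5} D(Z)={3,4} D(W)={4,5}: V {1,2,3,4,5}->{1,2}
Constraint 3 (V != W) on D(V)={1,2} D(W)={4,5}: no change
So after constraint 3: D(W) = {4,5}

Answer: {4,5}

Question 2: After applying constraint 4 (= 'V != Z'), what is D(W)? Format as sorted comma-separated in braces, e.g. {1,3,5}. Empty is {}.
Constraint 1 (Z < W) on D(Z)={3,4,5} D(W)={1,2,3,4,5}: Z {3,4,5}->{3,4}; W {1,2,3,4,5}->{4,5}
Constraint 2 (V + Z = W) on D(V)={1,2,3,4,5} D(Z)={3,4} D(W)={4,5}: V {1,2,3,4,5}->{1,2}
Constraint 3 (V != W) on D(V)={1,2} D(W)={4,5}: no change
Constraint 4 (V != Z) on D(V)={1,2} D(Z)={3,4}: no change
So after constraint 4: D(W) = {4,5}

Answer: {4,5}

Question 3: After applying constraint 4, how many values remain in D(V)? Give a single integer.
Answer: 2

Derivation:
Constraint 1 (Z < W) on D(Z)={3,4,5} D(W)={1,2,3,4,5}: Z {3,4,5}->{3,4}; W {1,2,3,4,5}->{4,5}
Constraint 2 (V + Z = W) on D(V)={1,2,3,4,5} D(Z)={3,4} D(W)={4,5}: V {1,2,3,4,5}->{1,2}
Constraint 3 (V != W) on D(V)={1,2} D(W)={4,5}: no change
Constraint 4 (V != Z) on D(V)={1,2} D(Z)={3,4}: no change
So after constraint 4: D(V)={1,2}, size = 2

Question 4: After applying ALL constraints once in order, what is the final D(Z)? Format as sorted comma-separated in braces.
Constraint 1 (Z < W) on D(Z)={3,4,5} D(W)={1,2,3,4,5}: Z {3,4,5}->{3,4}; W {1,2,3,4,5}->{4,5}
Constraint 2 (V + Z = W) on D(V)={1,2,3,4,5} D(Z)={3,4} D(W)={4,5}: V {1,2,3,4,5}->{1,2}
Constraint 3 (V != W) on D(V)={1,2} D(W)={4,5}: no change
Constraint 4 (V != Z) on D(V)={1,2} D(Z)={3,4}: no change
So after all 4 constraints: D(Z) = {3,4}

Answer: {3,4}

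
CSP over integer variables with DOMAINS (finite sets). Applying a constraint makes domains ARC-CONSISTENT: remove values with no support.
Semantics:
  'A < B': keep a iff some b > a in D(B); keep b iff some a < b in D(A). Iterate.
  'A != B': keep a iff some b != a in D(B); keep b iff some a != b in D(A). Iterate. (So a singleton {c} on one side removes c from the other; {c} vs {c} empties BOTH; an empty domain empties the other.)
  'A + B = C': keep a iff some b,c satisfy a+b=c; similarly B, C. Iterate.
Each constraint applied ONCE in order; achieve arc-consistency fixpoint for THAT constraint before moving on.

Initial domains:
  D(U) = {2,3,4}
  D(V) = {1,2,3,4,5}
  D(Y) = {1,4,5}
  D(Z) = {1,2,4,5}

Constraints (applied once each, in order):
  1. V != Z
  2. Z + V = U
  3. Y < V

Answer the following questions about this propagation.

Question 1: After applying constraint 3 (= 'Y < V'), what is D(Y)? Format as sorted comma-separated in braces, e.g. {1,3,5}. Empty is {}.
Answer: {1}

Derivation:
Constraint 1 (V != Z) on D(V)={1,2,3,4,5} D(Z)={1,2,4,5}: no change
Constraint 2 (Z + V = U) on D(Z)={1,2,4,5} D(V)={1,2,3,4,5} D(U)={2,3,4}: Z {1,2,4,5}->{1,2}; V {1,2,3,4,5}->{1,2,3}
Constraint 3 (Y < V) on D(Y)={1,4,5} D(V)={1,2,3}: Y {1,4,5}->{1}; V {1,2,3}->{2,3}
So after constraint 3: D(Y) = {1}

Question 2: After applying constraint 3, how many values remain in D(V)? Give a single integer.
Answer: 2

Derivation:
Constraint 1 (V != Z) on D(V)={1,2,3,4,5} D(Z)={1,2,4,5}: no change
Constraint 2 (Z + V = U) on D(Z)={1,2,4,5} D(V)={1,2,3,4,5} D(U)={2,3,4}: Z {1,2,4,5}->{1,2}; V {1,2,3,4,5}->{1,2,3}
Constraint 3 (Y < V) on D(Y)={1,4,5} D(V)={1,2,3}: Y {1,4,5}->{1}; V {1,2,3}->{2,3}
So after constraint 3: D(V)={2,3}, size = 2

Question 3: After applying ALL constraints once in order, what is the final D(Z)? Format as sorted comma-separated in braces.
Constraint 1 (V != Z) on D(V)={1,2,3,4,5} D(Z)={1,2,4,5}: no change
Constraint 2 (Z + V = U) on D(Z)={1,2,4,5} D(V)={1,2,3,4,5} D(U)={2,3,4}: Z {1,2,4,5}->{1,2}; V {1,2,3,4,5}->{1,2,3}
Constraint 3 (Y < V) on D(Y)={1,4,5} D(V)={1,2,3}: Y {1,4,5}->{1}; V {1,2,3}->{2,3}
So after all 3 constraints: D(Z) = {1,2}

Answer: {1,2}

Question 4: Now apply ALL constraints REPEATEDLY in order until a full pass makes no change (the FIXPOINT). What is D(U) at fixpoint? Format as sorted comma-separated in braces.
Answer: {3,4}

Derivation:
pass 0 (initial): D(U)={2,3,4}
pass 1: V {1,2,3,4,5}->{2,3}; Y {1,4,5}->{1}; Z {1,2,4,5}->{1,2}
pass 2: U {2,3,4}->{3,4}
pass 3: no change
Fixpoint after 3 passes: D(U) = {3,4}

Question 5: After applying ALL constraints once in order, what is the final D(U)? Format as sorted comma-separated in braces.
Constraint 1 (V != Z) on D(V)={1,2,3,4,5} D(Z)={1,2,4,5}: no change
Constraint 2 (Z + V = U) on D(Z)={1,2,4,5} D(V)={1,2,3,4,5} D(U)={2,3,4}: Z {1,2,4,5}->{1,2}; V {1,2,3,4,5}->{1,2,3}
Constraint 3 (Y < V) on D(Y)={1,4,5} D(V)={1,2,3}: Y {1,4,5}->{1}; V {1,2,3}->{2,3}
So after all 3 constraints: D(U) = {2,3,4}

Answer: {2,3,4}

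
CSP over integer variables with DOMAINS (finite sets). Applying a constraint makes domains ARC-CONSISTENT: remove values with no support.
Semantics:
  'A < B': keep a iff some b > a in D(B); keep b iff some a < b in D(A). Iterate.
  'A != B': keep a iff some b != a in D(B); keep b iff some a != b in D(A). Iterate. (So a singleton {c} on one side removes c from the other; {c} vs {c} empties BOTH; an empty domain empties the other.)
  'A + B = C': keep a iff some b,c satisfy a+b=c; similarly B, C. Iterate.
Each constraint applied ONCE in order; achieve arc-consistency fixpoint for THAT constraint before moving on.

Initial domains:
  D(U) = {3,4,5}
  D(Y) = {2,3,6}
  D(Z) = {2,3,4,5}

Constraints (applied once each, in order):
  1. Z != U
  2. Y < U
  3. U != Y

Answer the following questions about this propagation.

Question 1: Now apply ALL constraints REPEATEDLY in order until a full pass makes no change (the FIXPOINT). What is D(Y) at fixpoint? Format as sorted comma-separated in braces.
Answer: {2,3}

Derivation:
pass 0 (initial): D(Y)={2,3,6}
pass 1: Y {2,3,6}->{2,3}
pass 2: no change
Fixpoint after 2 passes: D(Y) = {2,3}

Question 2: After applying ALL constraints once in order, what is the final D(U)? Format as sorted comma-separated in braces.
Answer: {3,4,5}

Derivation:
Constraint 1 (Z != U) on D(Z)={2,3,4,5} D(U)={3,4,5}: no change
Constraint 2 (Y < U) on D(Y)={2,3,6} D(U)={3,4,5}: Y {2,3,6}->{2,3}
Constraint 3 (U != Y) on D(U)={3,4,5} D(Y)={2,3}: no change
So after all 3 constraints: D(U) = {3,4,5}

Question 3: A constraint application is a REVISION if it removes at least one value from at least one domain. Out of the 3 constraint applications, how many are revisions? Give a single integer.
Answer: 1

Derivation:
Constraint 1 (Z != U) on D(Z)={2,3,4,5} D(U)={3,4,5}: no change => not a revision
Constraint 2 (Y < U) on D(Y)={2,3,6} D(U)={3,4,5}: Y {2,3,6}->{2,3} => REVISION
Constraint 3 (U != Y) on D(U)={3,4,5} D(Y)={2,3}: no change => not a revision
Total revisions = 1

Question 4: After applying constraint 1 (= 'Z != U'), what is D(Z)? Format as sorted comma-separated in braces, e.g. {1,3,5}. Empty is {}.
Answer: {2,3,4,5}

Derivation:
Constraint 1 (Z != U) on D(Z)={2,3,4,5} D(U)={3,4,5}: no change
So after constraint 1: D(Z) = {2,3,4,5}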